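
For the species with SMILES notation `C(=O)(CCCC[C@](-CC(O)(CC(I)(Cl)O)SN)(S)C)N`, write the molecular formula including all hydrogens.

Heavy atoms from the SMILES: 11 C, 1 Cl, 1 I, 2 N, 3 O, 2 S.
Implicit hydrogens by atom environment:
  6 × C: 2 H each → 12
  4 × C: no H
  2 × N: 2 H each → 4
  2 × O: 1 H each → 2
  1 × C: 3 H
  1 × Cl: no H
  1 × I: no H
  1 × O: no H
  1 × S: 1 H
  1 × S: no H
  Total hydrogens = 22.
Molecular formula: C11H22ClIN2O3S2

C11H22ClIN2O3S2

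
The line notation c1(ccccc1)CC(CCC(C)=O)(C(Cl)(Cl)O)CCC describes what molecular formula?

Heavy atoms from the SMILES: 16 C, 2 Cl, 2 O.
Implicit hydrogens by atom environment:
  5 × C: 2 H each → 10
  5 × C (aromatic): 1 H each → 5
  3 × C: no H
  2 × C: 3 H each → 6
  2 × Cl: no H
  1 × C (aromatic): no H
  1 × O: 1 H
  1 × O: no H
  Total hydrogens = 22.
Molecular formula: C16H22Cl2O2

C16H22Cl2O2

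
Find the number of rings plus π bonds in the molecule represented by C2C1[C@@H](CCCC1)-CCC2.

Molecular formula from the SMILES: C10H18.
DoU = (2C + 2 + N − H − X)/2 = (2·10 + 2 + 0 − 18 − 0)/2 = 4/2 = 2.
(Structurally: 2 ring(s) + 0 π bond(s) = 2.)

2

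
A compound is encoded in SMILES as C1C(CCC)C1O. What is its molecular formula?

Heavy atoms from the SMILES: 6 C, 1 O.
Implicit hydrogens by atom environment:
  3 × C: 2 H each → 6
  2 × C: 1 H each → 2
  1 × C: 3 H
  1 × O: 1 H
  Total hydrogens = 12.
Molecular formula: C6H12O

C6H12O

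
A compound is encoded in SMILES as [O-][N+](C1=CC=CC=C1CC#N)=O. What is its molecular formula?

C8H6N2O2

Heavy atoms from the SMILES: 8 C, 2 N, 2 O.
Implicit hydrogens by atom environment:
  4 × C (aromatic): 1 H each → 4
  2 × C (aromatic): no H
  1 × C: 2 H
  1 × C: no H
  1 × N (charge +1): no H
  1 × N: no H
  1 × O: no H
  1 × O (charge -1): no H
  Total hydrogens = 6.
Molecular formula: C8H6N2O2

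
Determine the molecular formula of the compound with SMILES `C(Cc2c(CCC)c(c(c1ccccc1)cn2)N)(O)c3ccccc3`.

C22H24N2O

Heavy atoms from the SMILES: 22 C, 2 N, 1 O.
Implicit hydrogens by atom environment:
  11 × C (aromatic): 1 H each → 11
  6 × C (aromatic): no H
  3 × C: 2 H each → 6
  1 × C: 3 H
  1 × C: 1 H
  1 × N: 2 H
  1 × N (aromatic): no H
  1 × O: 1 H
  Total hydrogens = 24.
Molecular formula: C22H24N2O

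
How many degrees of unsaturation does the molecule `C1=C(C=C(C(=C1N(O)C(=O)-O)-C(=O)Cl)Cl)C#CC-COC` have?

8

Molecular formula from the SMILES: C13H11Cl2NO5.
DoU = (2C + 2 + N − H − X)/2 = (2·13 + 2 + 1 − 11 − 2)/2 = 16/2 = 8.
(Structurally: 1 ring(s) + 7 π bond(s) = 8.)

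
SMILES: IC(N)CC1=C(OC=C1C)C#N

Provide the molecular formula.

C8H9IN2O

Heavy atoms from the SMILES: 8 C, 1 I, 2 N, 1 O.
Implicit hydrogens by atom environment:
  3 × C (aromatic): no H
  1 × C: 3 H
  1 × C: 2 H
  1 × C (aromatic): 1 H
  1 × C: 1 H
  1 × C: no H
  1 × I: no H
  1 × N: 2 H
  1 × N: no H
  1 × O (aromatic): no H
  Total hydrogens = 9.
Molecular formula: C8H9IN2O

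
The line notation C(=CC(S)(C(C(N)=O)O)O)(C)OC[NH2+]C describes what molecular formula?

Heavy atoms from the SMILES: 8 C, 2 N, 4 O, 1 S.
Implicit hydrogens by atom environment:
  3 × C: no H
  2 × C: 3 H each → 6
  2 × C: 1 H each → 2
  2 × O: 1 H each → 2
  2 × O: no H
  1 × C: 2 H
  1 × N: 2 H
  1 × N (charge +1): 2 H
  1 × S: 1 H
  Total hydrogens = 17.
Net charge +1.
Molecular formula: C8H17N2O4S+

C8H17N2O4S+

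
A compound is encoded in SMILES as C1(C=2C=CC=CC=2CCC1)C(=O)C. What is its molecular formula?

Heavy atoms from the SMILES: 12 C, 1 O.
Implicit hydrogens by atom environment:
  4 × C (aromatic): 1 H each → 4
  3 × C: 2 H each → 6
  2 × C (aromatic): no H
  1 × C: 3 H
  1 × C: 1 H
  1 × C: no H
  1 × O: no H
  Total hydrogens = 14.
Molecular formula: C12H14O

C12H14O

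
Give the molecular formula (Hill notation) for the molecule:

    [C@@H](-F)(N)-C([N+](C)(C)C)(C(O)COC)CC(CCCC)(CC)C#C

C18H36FN2O2+

Heavy atoms from the SMILES: 18 C, 1 F, 2 N, 2 O.
Implicit hydrogens by atom environment:
  6 × C: 3 H each → 18
  6 × C: 2 H each → 12
  3 × C: 1 H each → 3
  3 × C: no H
  1 × F: no H
  1 × N: 2 H
  1 × N (charge +1): no H
  1 × O: 1 H
  1 × O: no H
  Total hydrogens = 36.
Net charge +1.
Molecular formula: C18H36FN2O2+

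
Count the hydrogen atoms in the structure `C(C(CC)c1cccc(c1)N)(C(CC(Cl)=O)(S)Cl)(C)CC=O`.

21

Hydrogens are implicit in SMILES; fill each atom to its normal valence:
  4 × C (aromatic): 1 H each → 4
  3 × C: 2 H each → 6
  3 × C: no H
  2 × C: 3 H each → 6
  2 × C: 1 H each → 2
  2 × C (aromatic): no H
  2 × Cl: no H
  2 × O: no H
  1 × N: 2 H
  1 × S: 1 H
  Total hydrogens = 21.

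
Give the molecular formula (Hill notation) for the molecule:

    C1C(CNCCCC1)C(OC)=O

C9H17NO2

Heavy atoms from the SMILES: 9 C, 1 N, 2 O.
Implicit hydrogens by atom environment:
  6 × C: 2 H each → 12
  2 × O: no H
  1 × C: 3 H
  1 × C: 1 H
  1 × C: no H
  1 × N: 1 H
  Total hydrogens = 17.
Molecular formula: C9H17NO2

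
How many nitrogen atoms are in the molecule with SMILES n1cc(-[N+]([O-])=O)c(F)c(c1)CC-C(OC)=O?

2

The symbol for nitrogen appears 2 times in the SMILES.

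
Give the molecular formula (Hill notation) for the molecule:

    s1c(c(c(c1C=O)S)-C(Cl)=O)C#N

Heavy atoms from the SMILES: 7 C, 1 Cl, 1 N, 2 O, 2 S.
Implicit hydrogens by atom environment:
  4 × C (aromatic): no H
  2 × C: no H
  2 × O: no H
  1 × C: 1 H
  1 × Cl: no H
  1 × N: no H
  1 × S: 1 H
  1 × S (aromatic): no H
  Total hydrogens = 2.
Molecular formula: C7H2ClNO2S2

C7H2ClNO2S2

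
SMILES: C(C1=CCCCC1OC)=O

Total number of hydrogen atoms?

Hydrogens are implicit in SMILES; fill each atom to its normal valence:
  3 × C: 2 H each → 6
  3 × C: 1 H each → 3
  2 × O: no H
  1 × C: 3 H
  1 × C: no H
  Total hydrogens = 12.

12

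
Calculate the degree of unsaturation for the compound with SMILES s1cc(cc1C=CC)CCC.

4

Molecular formula from the SMILES: C10H14S.
DoU = (2C + 2 + N − H − X)/2 = (2·10 + 2 + 0 − 14 − 0)/2 = 8/2 = 4.
(Structurally: 1 ring(s) + 3 π bond(s) = 4.)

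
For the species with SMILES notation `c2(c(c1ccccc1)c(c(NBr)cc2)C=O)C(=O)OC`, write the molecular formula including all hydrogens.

C15H12BrNO3

Heavy atoms from the SMILES: 1 Br, 15 C, 1 N, 3 O.
Implicit hydrogens by atom environment:
  7 × C (aromatic): 1 H each → 7
  5 × C (aromatic): no H
  3 × O: no H
  1 × Br: no H
  1 × C: 3 H
  1 × C: 1 H
  1 × C: no H
  1 × N: 1 H
  Total hydrogens = 12.
Molecular formula: C15H12BrNO3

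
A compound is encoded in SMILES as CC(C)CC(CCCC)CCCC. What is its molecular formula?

C13H28

Heavy atoms from the SMILES: 13 C.
Implicit hydrogens by atom environment:
  7 × C: 2 H each → 14
  4 × C: 3 H each → 12
  2 × C: 1 H each → 2
  Total hydrogens = 28.
Molecular formula: C13H28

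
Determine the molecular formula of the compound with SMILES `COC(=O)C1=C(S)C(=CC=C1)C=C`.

Heavy atoms from the SMILES: 10 C, 2 O, 1 S.
Implicit hydrogens by atom environment:
  3 × C (aromatic): 1 H each → 3
  3 × C (aromatic): no H
  2 × O: no H
  1 × C: 3 H
  1 × C: 2 H
  1 × C: 1 H
  1 × C: no H
  1 × S: 1 H
  Total hydrogens = 10.
Molecular formula: C10H10O2S

C10H10O2S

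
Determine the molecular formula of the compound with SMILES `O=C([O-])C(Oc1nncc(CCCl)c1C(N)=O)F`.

Heavy atoms from the SMILES: 9 C, 1 Cl, 1 F, 3 N, 4 O.
Implicit hydrogens by atom environment:
  3 × C (aromatic): no H
  3 × O: no H
  2 × C: 2 H each → 4
  2 × C: no H
  2 × N (aromatic): no H
  1 × C (aromatic): 1 H
  1 × C: 1 H
  1 × Cl: no H
  1 × F: no H
  1 × N: 2 H
  1 × O (charge -1): no H
  Total hydrogens = 8.
Net charge -1.
Molecular formula: C9H8ClFN3O4-

C9H8ClFN3O4-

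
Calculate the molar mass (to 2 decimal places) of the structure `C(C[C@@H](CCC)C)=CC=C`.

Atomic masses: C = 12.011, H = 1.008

138.25

Molecular formula: C10H18.
M = 10×12.011 + 18×1.008 = 138.25 g/mol.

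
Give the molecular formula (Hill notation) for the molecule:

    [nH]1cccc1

C4H5N

Heavy atoms from the SMILES: 4 C, 1 N.
Implicit hydrogens by atom environment:
  4 × C (aromatic): 1 H each → 4
  1 × N (aromatic): 1 H
  Total hydrogens = 5.
Molecular formula: C4H5N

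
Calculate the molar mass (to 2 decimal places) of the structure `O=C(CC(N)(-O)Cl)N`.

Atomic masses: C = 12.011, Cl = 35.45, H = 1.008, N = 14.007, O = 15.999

Molecular formula: C3H7ClN2O2.
M = 3×12.011 + 1×35.45 + 7×1.008 + 2×14.007 + 2×15.999 = 138.55 g/mol.

138.55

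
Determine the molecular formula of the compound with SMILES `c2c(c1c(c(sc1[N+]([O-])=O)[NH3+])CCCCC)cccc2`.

Heavy atoms from the SMILES: 15 C, 2 N, 2 O, 1 S.
Implicit hydrogens by atom environment:
  5 × C (aromatic): 1 H each → 5
  5 × C (aromatic): no H
  4 × C: 2 H each → 8
  1 × C: 3 H
  1 × N (charge +1): 3 H
  1 × N (charge +1): no H
  1 × O: no H
  1 × O (charge -1): no H
  1 × S (aromatic): no H
  Total hydrogens = 19.
Net charge +1.
Molecular formula: C15H19N2O2S+

C15H19N2O2S+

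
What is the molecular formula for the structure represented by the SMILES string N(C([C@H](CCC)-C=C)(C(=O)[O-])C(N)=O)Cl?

Heavy atoms from the SMILES: 9 C, 1 Cl, 2 N, 3 O.
Implicit hydrogens by atom environment:
  3 × C: 2 H each → 6
  3 × C: no H
  2 × C: 1 H each → 2
  2 × O: no H
  1 × C: 3 H
  1 × Cl: no H
  1 × N: 2 H
  1 × N: 1 H
  1 × O (charge -1): no H
  Total hydrogens = 14.
Net charge -1.
Molecular formula: C9H14ClN2O3-

C9H14ClN2O3-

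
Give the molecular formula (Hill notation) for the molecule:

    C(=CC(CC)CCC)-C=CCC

Heavy atoms from the SMILES: 12 C.
Implicit hydrogens by atom environment:
  5 × C: 1 H each → 5
  4 × C: 2 H each → 8
  3 × C: 3 H each → 9
  Total hydrogens = 22.
Molecular formula: C12H22

C12H22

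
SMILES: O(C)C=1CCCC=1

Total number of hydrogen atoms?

10

Hydrogens are implicit in SMILES; fill each atom to its normal valence:
  3 × C: 2 H each → 6
  1 × C: 3 H
  1 × C: 1 H
  1 × C: no H
  1 × O: no H
  Total hydrogens = 10.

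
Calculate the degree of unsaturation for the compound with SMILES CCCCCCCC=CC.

1

Molecular formula from the SMILES: C10H20.
DoU = (2C + 2 + N − H − X)/2 = (2·10 + 2 + 0 − 20 − 0)/2 = 2/2 = 1.
(Structurally: 0 ring(s) + 1 π bond(s) = 1.)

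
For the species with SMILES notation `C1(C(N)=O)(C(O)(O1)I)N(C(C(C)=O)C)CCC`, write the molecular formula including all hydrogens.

Heavy atoms from the SMILES: 10 C, 1 I, 2 N, 4 O.
Implicit hydrogens by atom environment:
  4 × C: no H
  3 × C: 3 H each → 9
  3 × O: no H
  2 × C: 2 H each → 4
  1 × C: 1 H
  1 × I: no H
  1 × N: 2 H
  1 × N: no H
  1 × O: 1 H
  Total hydrogens = 17.
Molecular formula: C10H17IN2O4

C10H17IN2O4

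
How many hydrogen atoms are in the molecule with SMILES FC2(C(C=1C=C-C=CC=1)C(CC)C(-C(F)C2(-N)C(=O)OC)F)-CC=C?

Hydrogens are implicit in SMILES; fill each atom to its normal valence:
  5 × C: 1 H each → 5
  5 × C (aromatic): 1 H each → 5
  3 × C: 2 H each → 6
  3 × C: no H
  3 × F: no H
  2 × C: 3 H each → 6
  2 × O: no H
  1 × C (aromatic): no H
  1 × N: 2 H
  Total hydrogens = 24.

24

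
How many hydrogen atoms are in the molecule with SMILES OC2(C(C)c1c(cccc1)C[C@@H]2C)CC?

20

Hydrogens are implicit in SMILES; fill each atom to its normal valence:
  4 × C (aromatic): 1 H each → 4
  3 × C: 3 H each → 9
  2 × C: 2 H each → 4
  2 × C: 1 H each → 2
  2 × C (aromatic): no H
  1 × C: no H
  1 × O: 1 H
  Total hydrogens = 20.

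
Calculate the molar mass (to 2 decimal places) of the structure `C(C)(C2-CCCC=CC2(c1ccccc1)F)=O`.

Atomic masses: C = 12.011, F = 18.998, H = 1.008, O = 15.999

232.30

Molecular formula: C15H17FO.
M = 15×12.011 + 1×18.998 + 17×1.008 + 1×15.999 = 232.30 g/mol.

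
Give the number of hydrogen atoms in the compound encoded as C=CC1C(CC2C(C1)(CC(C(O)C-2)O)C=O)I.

19

Hydrogens are implicit in SMILES; fill each atom to its normal valence:
  7 × C: 1 H each → 7
  5 × C: 2 H each → 10
  2 × O: 1 H each → 2
  1 × C: no H
  1 × I: no H
  1 × O: no H
  Total hydrogens = 19.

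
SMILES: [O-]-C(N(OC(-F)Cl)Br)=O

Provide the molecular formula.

C2HBrClFNO3-

Heavy atoms from the SMILES: 1 Br, 2 C, 1 Cl, 1 F, 1 N, 3 O.
Implicit hydrogens by atom environment:
  2 × O: no H
  1 × Br: no H
  1 × C: 1 H
  1 × C: no H
  1 × Cl: no H
  1 × F: no H
  1 × N: no H
  1 × O (charge -1): no H
  Total hydrogens = 1.
Net charge -1.
Molecular formula: C2HBrClFNO3-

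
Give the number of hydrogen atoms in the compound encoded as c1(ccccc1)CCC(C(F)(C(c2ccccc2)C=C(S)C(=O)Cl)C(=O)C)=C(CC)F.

25

Hydrogens are implicit in SMILES; fill each atom to its normal valence:
  10 × C (aromatic): 1 H each → 10
  6 × C: no H
  3 × C: 2 H each → 6
  2 × C: 3 H each → 6
  2 × C: 1 H each → 2
  2 × C (aromatic): no H
  2 × F: no H
  2 × O: no H
  1 × Cl: no H
  1 × S: 1 H
  Total hydrogens = 25.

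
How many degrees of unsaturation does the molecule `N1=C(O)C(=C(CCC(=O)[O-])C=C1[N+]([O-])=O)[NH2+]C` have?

Molecular formula from the SMILES: C9H11N3O5.
DoU = (2C + 2 + N − H − X)/2 = (2·9 + 2 + 3 − 11 − 0)/2 = 12/2 = 6.
(Structurally: 1 ring(s) + 5 π bond(s) = 6.)

6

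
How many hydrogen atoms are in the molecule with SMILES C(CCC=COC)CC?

Hydrogens are implicit in SMILES; fill each atom to its normal valence:
  4 × C: 2 H each → 8
  2 × C: 3 H each → 6
  2 × C: 1 H each → 2
  1 × O: no H
  Total hydrogens = 16.

16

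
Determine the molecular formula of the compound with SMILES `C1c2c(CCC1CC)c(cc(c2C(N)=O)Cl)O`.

Heavy atoms from the SMILES: 13 C, 1 Cl, 1 N, 2 O.
Implicit hydrogens by atom environment:
  5 × C (aromatic): no H
  4 × C: 2 H each → 8
  1 × C: 3 H
  1 × C (aromatic): 1 H
  1 × C: 1 H
  1 × C: no H
  1 × Cl: no H
  1 × N: 2 H
  1 × O: 1 H
  1 × O: no H
  Total hydrogens = 16.
Molecular formula: C13H16ClNO2

C13H16ClNO2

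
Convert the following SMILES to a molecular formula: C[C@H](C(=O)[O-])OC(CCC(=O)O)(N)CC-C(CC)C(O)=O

C13H22NO7-

Heavy atoms from the SMILES: 13 C, 1 N, 7 O.
Implicit hydrogens by atom environment:
  5 × C: 2 H each → 10
  4 × C: no H
  4 × O: no H
  2 × C: 3 H each → 6
  2 × C: 1 H each → 2
  2 × O: 1 H each → 2
  1 × N: 2 H
  1 × O (charge -1): no H
  Total hydrogens = 22.
Net charge -1.
Molecular formula: C13H22NO7-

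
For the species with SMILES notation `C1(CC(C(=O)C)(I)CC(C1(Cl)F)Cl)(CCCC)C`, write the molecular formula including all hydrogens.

Heavy atoms from the SMILES: 13 C, 2 Cl, 1 F, 1 I, 1 O.
Implicit hydrogens by atom environment:
  5 × C: 2 H each → 10
  4 × C: no H
  3 × C: 3 H each → 9
  2 × Cl: no H
  1 × C: 1 H
  1 × F: no H
  1 × I: no H
  1 × O: no H
  Total hydrogens = 20.
Molecular formula: C13H20Cl2FIO

C13H20Cl2FIO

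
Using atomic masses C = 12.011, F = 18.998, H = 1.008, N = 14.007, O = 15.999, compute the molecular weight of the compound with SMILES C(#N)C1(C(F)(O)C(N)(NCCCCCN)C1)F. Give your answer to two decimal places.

248.28

Molecular formula: C10H18F2N4O.
M = 10×12.011 + 2×18.998 + 18×1.008 + 4×14.007 + 1×15.999 = 248.28 g/mol.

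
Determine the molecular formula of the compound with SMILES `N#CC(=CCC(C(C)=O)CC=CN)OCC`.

C12H18N2O2

Heavy atoms from the SMILES: 12 C, 2 N, 2 O.
Implicit hydrogens by atom environment:
  4 × C: 1 H each → 4
  3 × C: 2 H each → 6
  3 × C: no H
  2 × C: 3 H each → 6
  2 × O: no H
  1 × N: 2 H
  1 × N: no H
  Total hydrogens = 18.
Molecular formula: C12H18N2O2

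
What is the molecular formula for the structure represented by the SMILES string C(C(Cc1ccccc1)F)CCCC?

C13H19F

Heavy atoms from the SMILES: 13 C, 1 F.
Implicit hydrogens by atom environment:
  5 × C: 2 H each → 10
  5 × C (aromatic): 1 H each → 5
  1 × C: 3 H
  1 × C: 1 H
  1 × C (aromatic): no H
  1 × F: no H
  Total hydrogens = 19.
Molecular formula: C13H19F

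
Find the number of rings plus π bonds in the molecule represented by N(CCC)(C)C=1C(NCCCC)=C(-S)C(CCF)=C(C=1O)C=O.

5

Molecular formula from the SMILES: C17H27FN2O2S.
DoU = (2C + 2 + N − H − X)/2 = (2·17 + 2 + 2 − 27 − 1)/2 = 10/2 = 5.
(Structurally: 1 ring(s) + 4 π bond(s) = 5.)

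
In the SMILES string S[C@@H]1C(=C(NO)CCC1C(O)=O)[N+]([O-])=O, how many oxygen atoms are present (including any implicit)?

The symbol for oxygen appears 5 times in the SMILES.

5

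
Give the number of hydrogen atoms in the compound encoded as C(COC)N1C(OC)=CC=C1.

Hydrogens are implicit in SMILES; fill each atom to its normal valence:
  3 × C (aromatic): 1 H each → 3
  2 × C: 3 H each → 6
  2 × C: 2 H each → 4
  2 × O: no H
  1 × C (aromatic): no H
  1 × N (aromatic): no H
  Total hydrogens = 13.

13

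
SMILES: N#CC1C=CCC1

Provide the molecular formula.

C6H7N

Heavy atoms from the SMILES: 6 C, 1 N.
Implicit hydrogens by atom environment:
  3 × C: 1 H each → 3
  2 × C: 2 H each → 4
  1 × C: no H
  1 × N: no H
  Total hydrogens = 7.
Molecular formula: C6H7N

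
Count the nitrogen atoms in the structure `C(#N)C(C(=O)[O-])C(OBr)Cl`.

The symbol for nitrogen appears 1 time in the SMILES.

1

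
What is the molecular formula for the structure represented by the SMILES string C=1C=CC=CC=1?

Heavy atoms from the SMILES: 6 C.
Implicit hydrogens by atom environment:
  6 × C (aromatic): 1 H each → 6
  Total hydrogens = 6.
Molecular formula: C6H6

C6H6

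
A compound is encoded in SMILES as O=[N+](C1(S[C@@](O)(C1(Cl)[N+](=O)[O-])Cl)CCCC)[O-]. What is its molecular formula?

Heavy atoms from the SMILES: 7 C, 2 Cl, 2 N, 5 O, 1 S.
Implicit hydrogens by atom environment:
  3 × C: 2 H each → 6
  3 × C: no H
  2 × Cl: no H
  2 × N (charge +1): no H
  2 × O: no H
  2 × O (charge -1): no H
  1 × C: 3 H
  1 × O: 1 H
  1 × S: no H
  Total hydrogens = 10.
Molecular formula: C7H10Cl2N2O5S

C7H10Cl2N2O5S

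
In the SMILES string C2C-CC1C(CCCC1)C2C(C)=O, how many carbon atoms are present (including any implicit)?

12

The symbol for carbon appears 12 times in the SMILES.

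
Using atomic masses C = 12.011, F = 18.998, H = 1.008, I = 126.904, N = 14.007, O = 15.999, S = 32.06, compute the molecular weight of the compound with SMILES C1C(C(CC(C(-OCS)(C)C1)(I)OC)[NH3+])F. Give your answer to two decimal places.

Molecular formula: C10H20FINO2S+.
M = 10×12.011 + 1×18.998 + 20×1.008 + 1×126.904 + 1×14.007 + 2×15.999 + 1×32.06 = 364.24 g/mol.

364.24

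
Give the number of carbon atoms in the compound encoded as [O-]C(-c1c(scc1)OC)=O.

6

The symbol for carbon appears 6 times in the SMILES. Lowercase c denotes aromatic carbon and counts toward C.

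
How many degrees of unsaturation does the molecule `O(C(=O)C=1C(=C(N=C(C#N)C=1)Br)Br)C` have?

7

Molecular formula from the SMILES: C8H4Br2N2O2.
DoU = (2C + 2 + N − H − X)/2 = (2·8 + 2 + 2 − 4 − 2)/2 = 14/2 = 7.
(Structurally: 1 ring(s) + 6 π bond(s) = 7.)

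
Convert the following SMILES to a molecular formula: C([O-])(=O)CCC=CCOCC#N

Heavy atoms from the SMILES: 8 C, 1 N, 3 O.
Implicit hydrogens by atom environment:
  4 × C: 2 H each → 8
  2 × C: 1 H each → 2
  2 × C: no H
  2 × O: no H
  1 × N: no H
  1 × O (charge -1): no H
  Total hydrogens = 10.
Net charge -1.
Molecular formula: C8H10NO3-

C8H10NO3-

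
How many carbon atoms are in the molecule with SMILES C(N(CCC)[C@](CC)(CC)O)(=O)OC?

The symbol for carbon appears 10 times in the SMILES.

10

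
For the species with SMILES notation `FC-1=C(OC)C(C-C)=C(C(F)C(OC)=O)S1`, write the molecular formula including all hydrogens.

C10H12F2O3S

Heavy atoms from the SMILES: 10 C, 2 F, 3 O, 1 S.
Implicit hydrogens by atom environment:
  4 × C (aromatic): no H
  3 × C: 3 H each → 9
  3 × O: no H
  2 × F: no H
  1 × C: 2 H
  1 × C: 1 H
  1 × C: no H
  1 × S (aromatic): no H
  Total hydrogens = 12.
Molecular formula: C10H12F2O3S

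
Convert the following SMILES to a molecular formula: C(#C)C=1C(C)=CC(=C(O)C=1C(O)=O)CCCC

Heavy atoms from the SMILES: 14 C, 3 O.
Implicit hydrogens by atom environment:
  5 × C (aromatic): no H
  3 × C: 2 H each → 6
  2 × C: 3 H each → 6
  2 × C: no H
  2 × O: 1 H each → 2
  1 × C (aromatic): 1 H
  1 × C: 1 H
  1 × O: no H
  Total hydrogens = 16.
Molecular formula: C14H16O3

C14H16O3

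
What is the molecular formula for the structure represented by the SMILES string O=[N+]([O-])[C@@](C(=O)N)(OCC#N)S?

C4H5N3O4S

Heavy atoms from the SMILES: 4 C, 3 N, 4 O, 1 S.
Implicit hydrogens by atom environment:
  3 × C: no H
  3 × O: no H
  1 × C: 2 H
  1 × N: 2 H
  1 × N: no H
  1 × N (charge +1): no H
  1 × O (charge -1): no H
  1 × S: 1 H
  Total hydrogens = 5.
Molecular formula: C4H5N3O4S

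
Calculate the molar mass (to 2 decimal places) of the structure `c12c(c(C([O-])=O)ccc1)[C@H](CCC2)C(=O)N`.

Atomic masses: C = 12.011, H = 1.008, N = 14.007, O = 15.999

218.23

Molecular formula: C12H12NO3-.
M = 12×12.011 + 12×1.008 + 1×14.007 + 3×15.999 = 218.23 g/mol.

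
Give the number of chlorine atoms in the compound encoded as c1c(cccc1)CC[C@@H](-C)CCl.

1

The symbol for chlorine appears 1 time in the SMILES.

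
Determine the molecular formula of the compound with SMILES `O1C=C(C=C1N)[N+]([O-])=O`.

C4H4N2O3

Heavy atoms from the SMILES: 4 C, 2 N, 3 O.
Implicit hydrogens by atom environment:
  2 × C (aromatic): 1 H each → 2
  2 × C (aromatic): no H
  1 × N: 2 H
  1 × N (charge +1): no H
  1 × O (aromatic): no H
  1 × O: no H
  1 × O (charge -1): no H
  Total hydrogens = 4.
Molecular formula: C4H4N2O3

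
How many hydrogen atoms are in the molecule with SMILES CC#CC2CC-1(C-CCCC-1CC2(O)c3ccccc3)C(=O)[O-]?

Hydrogens are implicit in SMILES; fill each atom to its normal valence:
  6 × C: 2 H each → 12
  5 × C (aromatic): 1 H each → 5
  5 × C: no H
  2 × C: 1 H each → 2
  1 × C: 3 H
  1 × C (aromatic): no H
  1 × O: 1 H
  1 × O: no H
  1 × O (charge -1): no H
  Total hydrogens = 23.

23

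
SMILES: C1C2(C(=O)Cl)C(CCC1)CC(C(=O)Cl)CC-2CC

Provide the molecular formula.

C14H20Cl2O2

Heavy atoms from the SMILES: 14 C, 2 Cl, 2 O.
Implicit hydrogens by atom environment:
  7 × C: 2 H each → 14
  3 × C: 1 H each → 3
  3 × C: no H
  2 × Cl: no H
  2 × O: no H
  1 × C: 3 H
  Total hydrogens = 20.
Molecular formula: C14H20Cl2O2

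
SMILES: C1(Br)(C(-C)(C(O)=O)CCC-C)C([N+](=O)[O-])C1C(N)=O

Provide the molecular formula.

Heavy atoms from the SMILES: 1 Br, 11 C, 2 N, 5 O.
Implicit hydrogens by atom environment:
  4 × C: no H
  3 × C: 2 H each → 6
  3 × O: no H
  2 × C: 3 H each → 6
  2 × C: 1 H each → 2
  1 × Br: no H
  1 × N: 2 H
  1 × N (charge +1): no H
  1 × O: 1 H
  1 × O (charge -1): no H
  Total hydrogens = 17.
Molecular formula: C11H17BrN2O5

C11H17BrN2O5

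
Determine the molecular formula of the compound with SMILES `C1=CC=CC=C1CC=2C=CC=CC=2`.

C13H12

Heavy atoms from the SMILES: 13 C.
Implicit hydrogens by atom environment:
  10 × C (aromatic): 1 H each → 10
  2 × C (aromatic): no H
  1 × C: 2 H
  Total hydrogens = 12.
Molecular formula: C13H12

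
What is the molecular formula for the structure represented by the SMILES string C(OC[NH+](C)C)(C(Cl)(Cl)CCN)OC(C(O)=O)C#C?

C11H19Cl2N2O4+

Heavy atoms from the SMILES: 11 C, 2 Cl, 2 N, 4 O.
Implicit hydrogens by atom environment:
  3 × C: 2 H each → 6
  3 × C: 1 H each → 3
  3 × C: no H
  3 × O: no H
  2 × C: 3 H each → 6
  2 × Cl: no H
  1 × N: 2 H
  1 × N (charge +1): 1 H
  1 × O: 1 H
  Total hydrogens = 19.
Net charge +1.
Molecular formula: C11H19Cl2N2O4+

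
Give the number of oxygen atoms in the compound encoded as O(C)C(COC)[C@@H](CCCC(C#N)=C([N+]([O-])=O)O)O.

6

The symbol for oxygen appears 6 times in the SMILES.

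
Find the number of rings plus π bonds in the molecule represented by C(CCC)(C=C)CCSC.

Molecular formula from the SMILES: C9H18S.
DoU = (2C + 2 + N − H − X)/2 = (2·9 + 2 + 0 − 18 − 0)/2 = 2/2 = 1.
(Structurally: 0 ring(s) + 1 π bond(s) = 1.)

1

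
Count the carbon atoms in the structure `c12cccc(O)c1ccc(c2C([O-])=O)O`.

The symbol for carbon appears 11 times in the SMILES. Lowercase c denotes aromatic carbon and counts toward C.

11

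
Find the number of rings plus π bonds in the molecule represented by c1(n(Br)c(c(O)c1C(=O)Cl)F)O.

Molecular formula from the SMILES: C5H2BrClFNO3.
DoU = (2C + 2 + N − H − X)/2 = (2·5 + 2 + 1 − 2 − 3)/2 = 8/2 = 4.
(Structurally: 1 ring(s) + 3 π bond(s) = 4.)

4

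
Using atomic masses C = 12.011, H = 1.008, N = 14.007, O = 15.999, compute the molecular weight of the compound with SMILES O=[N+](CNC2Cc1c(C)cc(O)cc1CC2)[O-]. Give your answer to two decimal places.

236.27

Molecular formula: C12H16N2O3.
M = 12×12.011 + 16×1.008 + 2×14.007 + 3×15.999 = 236.27 g/mol.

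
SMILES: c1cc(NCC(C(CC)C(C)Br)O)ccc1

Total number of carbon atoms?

The symbol for carbon appears 13 times in the SMILES. Lowercase c denotes aromatic carbon and counts toward C.

13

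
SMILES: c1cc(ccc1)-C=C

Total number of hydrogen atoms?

8

Hydrogens are implicit in SMILES; fill each atom to its normal valence:
  5 × C (aromatic): 1 H each → 5
  1 × C: 2 H
  1 × C: 1 H
  1 × C (aromatic): no H
  Total hydrogens = 8.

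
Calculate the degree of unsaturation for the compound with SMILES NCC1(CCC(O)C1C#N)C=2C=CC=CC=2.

7

Molecular formula from the SMILES: C13H16N2O.
DoU = (2C + 2 + N − H − X)/2 = (2·13 + 2 + 2 − 16 − 0)/2 = 14/2 = 7.
(Structurally: 2 ring(s) + 5 π bond(s) = 7.)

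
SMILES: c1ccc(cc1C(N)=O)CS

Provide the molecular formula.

Heavy atoms from the SMILES: 8 C, 1 N, 1 O, 1 S.
Implicit hydrogens by atom environment:
  4 × C (aromatic): 1 H each → 4
  2 × C (aromatic): no H
  1 × C: 2 H
  1 × C: no H
  1 × N: 2 H
  1 × O: no H
  1 × S: 1 H
  Total hydrogens = 9.
Molecular formula: C8H9NOS

C8H9NOS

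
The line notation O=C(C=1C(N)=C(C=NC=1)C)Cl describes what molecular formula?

C7H7ClN2O

Heavy atoms from the SMILES: 7 C, 1 Cl, 2 N, 1 O.
Implicit hydrogens by atom environment:
  3 × C (aromatic): no H
  2 × C (aromatic): 1 H each → 2
  1 × C: 3 H
  1 × C: no H
  1 × Cl: no H
  1 × N: 2 H
  1 × N (aromatic): no H
  1 × O: no H
  Total hydrogens = 7.
Molecular formula: C7H7ClN2O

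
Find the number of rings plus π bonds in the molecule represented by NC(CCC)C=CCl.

Molecular formula from the SMILES: C6H12ClN.
DoU = (2C + 2 + N − H − X)/2 = (2·6 + 2 + 1 − 12 − 1)/2 = 2/2 = 1.
(Structurally: 0 ring(s) + 1 π bond(s) = 1.)

1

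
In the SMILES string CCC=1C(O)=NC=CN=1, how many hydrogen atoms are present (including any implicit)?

Hydrogens are implicit in SMILES; fill each atom to its normal valence:
  2 × C (aromatic): 1 H each → 2
  2 × C (aromatic): no H
  2 × N (aromatic): no H
  1 × C: 3 H
  1 × C: 2 H
  1 × O: 1 H
  Total hydrogens = 8.

8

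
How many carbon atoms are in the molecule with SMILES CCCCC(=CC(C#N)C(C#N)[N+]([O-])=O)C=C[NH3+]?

The symbol for carbon appears 12 times in the SMILES.

12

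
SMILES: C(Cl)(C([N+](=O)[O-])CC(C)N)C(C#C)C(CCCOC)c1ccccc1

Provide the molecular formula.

C19H27ClN2O3

Heavy atoms from the SMILES: 19 C, 1 Cl, 2 N, 3 O.
Implicit hydrogens by atom environment:
  6 × C: 1 H each → 6
  5 × C (aromatic): 1 H each → 5
  4 × C: 2 H each → 8
  2 × C: 3 H each → 6
  2 × O: no H
  1 × C (aromatic): no H
  1 × C: no H
  1 × Cl: no H
  1 × N: 2 H
  1 × N (charge +1): no H
  1 × O (charge -1): no H
  Total hydrogens = 27.
Molecular formula: C19H27ClN2O3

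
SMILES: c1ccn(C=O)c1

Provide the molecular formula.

Heavy atoms from the SMILES: 5 C, 1 N, 1 O.
Implicit hydrogens by atom environment:
  4 × C (aromatic): 1 H each → 4
  1 × C: 1 H
  1 × N (aromatic): no H
  1 × O: no H
  Total hydrogens = 5.
Molecular formula: C5H5NO

C5H5NO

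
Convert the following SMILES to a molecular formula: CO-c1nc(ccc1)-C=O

Heavy atoms from the SMILES: 7 C, 1 N, 2 O.
Implicit hydrogens by atom environment:
  3 × C (aromatic): 1 H each → 3
  2 × C (aromatic): no H
  2 × O: no H
  1 × C: 3 H
  1 × C: 1 H
  1 × N (aromatic): no H
  Total hydrogens = 7.
Molecular formula: C7H7NO2

C7H7NO2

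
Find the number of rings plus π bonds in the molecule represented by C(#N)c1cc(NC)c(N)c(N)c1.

6

Molecular formula from the SMILES: C8H10N4.
DoU = (2C + 2 + N − H − X)/2 = (2·8 + 2 + 4 − 10 − 0)/2 = 12/2 = 6.
(Structurally: 1 ring(s) + 5 π bond(s) = 6.)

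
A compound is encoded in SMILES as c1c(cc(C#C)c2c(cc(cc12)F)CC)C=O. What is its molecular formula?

C15H11FO

Heavy atoms from the SMILES: 15 C, 1 F, 1 O.
Implicit hydrogens by atom environment:
  6 × C (aromatic): no H
  4 × C (aromatic): 1 H each → 4
  2 × C: 1 H each → 2
  1 × C: 3 H
  1 × C: 2 H
  1 × C: no H
  1 × F: no H
  1 × O: no H
  Total hydrogens = 11.
Molecular formula: C15H11FO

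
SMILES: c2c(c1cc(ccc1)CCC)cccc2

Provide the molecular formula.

Heavy atoms from the SMILES: 15 C.
Implicit hydrogens by atom environment:
  9 × C (aromatic): 1 H each → 9
  3 × C (aromatic): no H
  2 × C: 2 H each → 4
  1 × C: 3 H
  Total hydrogens = 16.
Molecular formula: C15H16

C15H16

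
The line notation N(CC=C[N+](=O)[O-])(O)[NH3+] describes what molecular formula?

Heavy atoms from the SMILES: 3 C, 3 N, 3 O.
Implicit hydrogens by atom environment:
  2 × C: 1 H each → 2
  1 × C: 2 H
  1 × N (charge +1): 3 H
  1 × N: no H
  1 × N (charge +1): no H
  1 × O: 1 H
  1 × O: no H
  1 × O (charge -1): no H
  Total hydrogens = 8.
Net charge +1.
Molecular formula: C3H8N3O3+

C3H8N3O3+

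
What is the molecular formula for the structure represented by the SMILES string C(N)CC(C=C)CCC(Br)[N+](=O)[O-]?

C8H15BrN2O2

Heavy atoms from the SMILES: 1 Br, 8 C, 2 N, 2 O.
Implicit hydrogens by atom environment:
  5 × C: 2 H each → 10
  3 × C: 1 H each → 3
  1 × Br: no H
  1 × N: 2 H
  1 × N (charge +1): no H
  1 × O: no H
  1 × O (charge -1): no H
  Total hydrogens = 15.
Molecular formula: C8H15BrN2O2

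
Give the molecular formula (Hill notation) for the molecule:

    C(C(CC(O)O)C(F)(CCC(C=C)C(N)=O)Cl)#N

C11H16ClFN2O3

Heavy atoms from the SMILES: 11 C, 1 Cl, 1 F, 2 N, 3 O.
Implicit hydrogens by atom environment:
  4 × C: 2 H each → 8
  4 × C: 1 H each → 4
  3 × C: no H
  2 × O: 1 H each → 2
  1 × Cl: no H
  1 × F: no H
  1 × N: 2 H
  1 × N: no H
  1 × O: no H
  Total hydrogens = 16.
Molecular formula: C11H16ClFN2O3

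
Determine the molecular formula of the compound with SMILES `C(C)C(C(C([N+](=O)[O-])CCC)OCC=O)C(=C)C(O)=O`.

C13H21NO6

Heavy atoms from the SMILES: 13 C, 1 N, 6 O.
Implicit hydrogens by atom environment:
  5 × C: 2 H each → 10
  4 × C: 1 H each → 4
  4 × O: no H
  2 × C: 3 H each → 6
  2 × C: no H
  1 × N (charge +1): no H
  1 × O: 1 H
  1 × O (charge -1): no H
  Total hydrogens = 21.
Molecular formula: C13H21NO6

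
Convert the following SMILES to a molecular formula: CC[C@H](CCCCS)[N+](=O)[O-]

C7H15NO2S

Heavy atoms from the SMILES: 7 C, 1 N, 2 O, 1 S.
Implicit hydrogens by atom environment:
  5 × C: 2 H each → 10
  1 × C: 3 H
  1 × C: 1 H
  1 × N (charge +1): no H
  1 × O: no H
  1 × O (charge -1): no H
  1 × S: 1 H
  Total hydrogens = 15.
Molecular formula: C7H15NO2S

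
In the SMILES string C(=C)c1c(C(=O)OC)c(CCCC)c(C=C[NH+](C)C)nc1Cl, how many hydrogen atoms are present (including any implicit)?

24

Hydrogens are implicit in SMILES; fill each atom to its normal valence:
  5 × C (aromatic): no H
  4 × C: 3 H each → 12
  4 × C: 2 H each → 8
  3 × C: 1 H each → 3
  2 × O: no H
  1 × C: no H
  1 × Cl: no H
  1 × N (charge +1): 1 H
  1 × N (aromatic): no H
  Total hydrogens = 24.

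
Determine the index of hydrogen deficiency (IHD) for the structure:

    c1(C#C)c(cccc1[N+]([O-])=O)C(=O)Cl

Molecular formula from the SMILES: C9H4ClNO3.
DoU = (2C + 2 + N − H − X)/2 = (2·9 + 2 + 1 − 4 − 1)/2 = 16/2 = 8.
(Structurally: 1 ring(s) + 7 π bond(s) = 8.)

8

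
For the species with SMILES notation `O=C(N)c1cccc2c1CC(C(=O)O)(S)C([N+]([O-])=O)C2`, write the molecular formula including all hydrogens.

C12H12N2O5S

Heavy atoms from the SMILES: 12 C, 2 N, 5 O, 1 S.
Implicit hydrogens by atom environment:
  3 × C (aromatic): 1 H each → 3
  3 × C (aromatic): no H
  3 × C: no H
  3 × O: no H
  2 × C: 2 H each → 4
  1 × C: 1 H
  1 × N: 2 H
  1 × N (charge +1): no H
  1 × O: 1 H
  1 × O (charge -1): no H
  1 × S: 1 H
  Total hydrogens = 12.
Molecular formula: C12H12N2O5S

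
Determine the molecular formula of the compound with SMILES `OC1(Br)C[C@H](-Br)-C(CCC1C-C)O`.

C9H16Br2O2

Heavy atoms from the SMILES: 2 Br, 9 C, 2 O.
Implicit hydrogens by atom environment:
  4 × C: 2 H each → 8
  3 × C: 1 H each → 3
  2 × Br: no H
  2 × O: 1 H each → 2
  1 × C: 3 H
  1 × C: no H
  Total hydrogens = 16.
Molecular formula: C9H16Br2O2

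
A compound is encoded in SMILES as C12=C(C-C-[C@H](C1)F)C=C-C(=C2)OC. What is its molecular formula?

Heavy atoms from the SMILES: 11 C, 1 F, 1 O.
Implicit hydrogens by atom environment:
  3 × C: 2 H each → 6
  3 × C (aromatic): 1 H each → 3
  3 × C (aromatic): no H
  1 × C: 3 H
  1 × C: 1 H
  1 × F: no H
  1 × O: no H
  Total hydrogens = 13.
Molecular formula: C11H13FO

C11H13FO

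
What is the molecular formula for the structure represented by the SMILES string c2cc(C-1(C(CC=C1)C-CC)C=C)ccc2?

C16H20

Heavy atoms from the SMILES: 16 C.
Implicit hydrogens by atom environment:
  5 × C (aromatic): 1 H each → 5
  4 × C: 2 H each → 8
  4 × C: 1 H each → 4
  1 × C: 3 H
  1 × C: no H
  1 × C (aromatic): no H
  Total hydrogens = 20.
Molecular formula: C16H20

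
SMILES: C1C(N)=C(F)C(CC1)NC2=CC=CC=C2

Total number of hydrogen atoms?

15

Hydrogens are implicit in SMILES; fill each atom to its normal valence:
  5 × C (aromatic): 1 H each → 5
  3 × C: 2 H each → 6
  2 × C: no H
  1 × C: 1 H
  1 × C (aromatic): no H
  1 × F: no H
  1 × N: 2 H
  1 × N: 1 H
  Total hydrogens = 15.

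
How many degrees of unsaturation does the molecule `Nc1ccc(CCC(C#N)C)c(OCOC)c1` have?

Molecular formula from the SMILES: C13H18N2O2.
DoU = (2C + 2 + N − H − X)/2 = (2·13 + 2 + 2 − 18 − 0)/2 = 12/2 = 6.
(Structurally: 1 ring(s) + 5 π bond(s) = 6.)

6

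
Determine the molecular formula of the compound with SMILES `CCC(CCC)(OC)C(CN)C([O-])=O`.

C10H20NO3-

Heavy atoms from the SMILES: 10 C, 1 N, 3 O.
Implicit hydrogens by atom environment:
  4 × C: 2 H each → 8
  3 × C: 3 H each → 9
  2 × C: no H
  2 × O: no H
  1 × C: 1 H
  1 × N: 2 H
  1 × O (charge -1): no H
  Total hydrogens = 20.
Net charge -1.
Molecular formula: C10H20NO3-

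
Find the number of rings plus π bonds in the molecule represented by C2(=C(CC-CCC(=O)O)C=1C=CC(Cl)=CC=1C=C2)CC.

Molecular formula from the SMILES: C17H19ClO2.
DoU = (2C + 2 + N − H − X)/2 = (2·17 + 2 + 0 − 19 − 1)/2 = 16/2 = 8.
(Structurally: 2 ring(s) + 6 π bond(s) = 8.)

8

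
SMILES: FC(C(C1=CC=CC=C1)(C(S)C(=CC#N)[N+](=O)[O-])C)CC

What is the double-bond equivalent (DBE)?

Molecular formula from the SMILES: C15H17FN2O2S.
DoU = (2C + 2 + N − H − X)/2 = (2·15 + 2 + 2 − 17 − 1)/2 = 16/2 = 8.
(Structurally: 1 ring(s) + 7 π bond(s) = 8.)

8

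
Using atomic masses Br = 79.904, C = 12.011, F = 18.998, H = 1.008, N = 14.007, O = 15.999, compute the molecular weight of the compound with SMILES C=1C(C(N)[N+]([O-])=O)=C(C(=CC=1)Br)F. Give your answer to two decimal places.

Molecular formula: C7H6BrFN2O2.
M = 1×79.904 + 7×12.011 + 1×18.998 + 6×1.008 + 2×14.007 + 2×15.999 = 249.04 g/mol.

249.04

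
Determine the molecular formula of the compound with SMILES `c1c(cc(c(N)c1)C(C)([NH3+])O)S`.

C8H13N2OS+

Heavy atoms from the SMILES: 8 C, 2 N, 1 O, 1 S.
Implicit hydrogens by atom environment:
  3 × C (aromatic): 1 H each → 3
  3 × C (aromatic): no H
  1 × C: 3 H
  1 × C: no H
  1 × N (charge +1): 3 H
  1 × N: 2 H
  1 × O: 1 H
  1 × S: 1 H
  Total hydrogens = 13.
Net charge +1.
Molecular formula: C8H13N2OS+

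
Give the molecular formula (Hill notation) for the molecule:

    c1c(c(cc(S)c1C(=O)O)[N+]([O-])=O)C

Heavy atoms from the SMILES: 8 C, 1 N, 4 O, 1 S.
Implicit hydrogens by atom environment:
  4 × C (aromatic): no H
  2 × C (aromatic): 1 H each → 2
  2 × O: no H
  1 × C: 3 H
  1 × C: no H
  1 × N (charge +1): no H
  1 × O: 1 H
  1 × O (charge -1): no H
  1 × S: 1 H
  Total hydrogens = 7.
Molecular formula: C8H7NO4S

C8H7NO4S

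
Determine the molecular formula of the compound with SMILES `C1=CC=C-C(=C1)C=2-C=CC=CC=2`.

Heavy atoms from the SMILES: 12 C.
Implicit hydrogens by atom environment:
  10 × C (aromatic): 1 H each → 10
  2 × C (aromatic): no H
  Total hydrogens = 10.
Molecular formula: C12H10

C12H10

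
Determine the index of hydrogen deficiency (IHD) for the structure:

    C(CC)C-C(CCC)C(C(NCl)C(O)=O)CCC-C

1

Molecular formula from the SMILES: C15H30ClNO2.
DoU = (2C + 2 + N − H − X)/2 = (2·15 + 2 + 1 − 30 − 1)/2 = 2/2 = 1.
(Structurally: 0 ring(s) + 1 π bond(s) = 1.)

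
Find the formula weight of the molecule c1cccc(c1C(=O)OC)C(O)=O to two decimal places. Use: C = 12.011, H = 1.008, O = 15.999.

180.16

Molecular formula: C9H8O4.
M = 9×12.011 + 8×1.008 + 4×15.999 = 180.16 g/mol.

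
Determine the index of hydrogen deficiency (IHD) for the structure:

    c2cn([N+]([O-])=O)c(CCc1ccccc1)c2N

8

Molecular formula from the SMILES: C12H13N3O2.
DoU = (2C + 2 + N − H − X)/2 = (2·12 + 2 + 3 − 13 − 0)/2 = 16/2 = 8.
(Structurally: 2 ring(s) + 6 π bond(s) = 8.)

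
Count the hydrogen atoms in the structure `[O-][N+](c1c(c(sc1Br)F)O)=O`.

1

Hydrogens are implicit in SMILES; fill each atom to its normal valence:
  4 × C (aromatic): no H
  1 × Br: no H
  1 × F: no H
  1 × N (charge +1): no H
  1 × O: 1 H
  1 × O: no H
  1 × O (charge -1): no H
  1 × S (aromatic): no H
  Total hydrogens = 1.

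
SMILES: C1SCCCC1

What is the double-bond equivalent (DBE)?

Molecular formula from the SMILES: C5H10S.
DoU = (2C + 2 + N − H − X)/2 = (2·5 + 2 + 0 − 10 − 0)/2 = 2/2 = 1.
(Structurally: 1 ring(s) + 0 π bond(s) = 1.)

1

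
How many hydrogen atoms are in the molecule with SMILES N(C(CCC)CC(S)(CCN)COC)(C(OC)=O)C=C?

Hydrogens are implicit in SMILES; fill each atom to its normal valence:
  7 × C: 2 H each → 14
  3 × C: 3 H each → 9
  3 × O: no H
  2 × C: 1 H each → 2
  2 × C: no H
  1 × N: 2 H
  1 × N: no H
  1 × S: 1 H
  Total hydrogens = 28.

28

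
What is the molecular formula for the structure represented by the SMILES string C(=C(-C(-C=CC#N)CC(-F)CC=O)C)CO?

Heavy atoms from the SMILES: 12 C, 1 F, 1 N, 2 O.
Implicit hydrogens by atom environment:
  6 × C: 1 H each → 6
  3 × C: 2 H each → 6
  2 × C: no H
  1 × C: 3 H
  1 × F: no H
  1 × N: no H
  1 × O: 1 H
  1 × O: no H
  Total hydrogens = 16.
Molecular formula: C12H16FNO2

C12H16FNO2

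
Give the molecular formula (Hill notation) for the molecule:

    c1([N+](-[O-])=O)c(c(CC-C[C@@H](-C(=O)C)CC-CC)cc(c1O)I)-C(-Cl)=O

Heavy atoms from the SMILES: 17 C, 1 Cl, 1 I, 1 N, 5 O.
Implicit hydrogens by atom environment:
  6 × C: 2 H each → 12
  5 × C (aromatic): no H
  3 × O: no H
  2 × C: 3 H each → 6
  2 × C: no H
  1 × C (aromatic): 1 H
  1 × C: 1 H
  1 × Cl: no H
  1 × I: no H
  1 × N (charge +1): no H
  1 × O: 1 H
  1 × O (charge -1): no H
  Total hydrogens = 21.
Molecular formula: C17H21ClINO5

C17H21ClINO5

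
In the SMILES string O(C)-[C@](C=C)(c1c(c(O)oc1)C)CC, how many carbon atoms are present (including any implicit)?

11

The symbol for carbon appears 11 times in the SMILES. Lowercase c denotes aromatic carbon and counts toward C.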